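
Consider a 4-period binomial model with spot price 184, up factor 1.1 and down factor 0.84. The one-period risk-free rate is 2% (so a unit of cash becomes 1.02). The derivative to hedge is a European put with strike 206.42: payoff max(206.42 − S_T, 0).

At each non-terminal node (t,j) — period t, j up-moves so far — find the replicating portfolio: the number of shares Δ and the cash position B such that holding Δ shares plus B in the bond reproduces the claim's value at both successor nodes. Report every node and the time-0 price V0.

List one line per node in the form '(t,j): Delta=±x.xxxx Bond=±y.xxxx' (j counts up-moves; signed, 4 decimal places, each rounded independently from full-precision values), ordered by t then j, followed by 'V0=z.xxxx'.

(0,0): Delta=-0.5884 Bond=128.3315
(1,0): Delta=-1.0000 Bond=194.5142
(1,1): Delta=-0.4487 Bond=102.6243
(2,0): Delta=-1.0000 Bond=198.4045
(2,1): Delta=-1.0000 Bond=198.4045
(2,2): Delta=-0.2616 Bond=63.0200
(3,0): Delta=-1.0000 Bond=202.3725
(3,1): Delta=-1.0000 Bond=202.3725
(3,2): Delta=-1.0000 Bond=202.3725
(3,3): Delta=-0.0110 Bond=2.9061
V0=20.0649

Risk-neutral probability p* = (R−d)/(u−d) = (1.02−0.84)/(1.1−0.84) = 0.6923.
Terminal values V(4,·): V(4,0)=114.8117, V(4,1)=86.4567, V(4,2)=49.3252, V(4,3)=0.7006, V(4,4)=0.0000
(3,0): S=109.0575. Δ = (V_up−V_dn)/(S_up−S_dn) = (86.4567−114.8117)/(119.9633−91.6083) = -1.0000. V = [p*·86.4567 + (1−p*)·114.8117]/1.02 = 93.3150. B = V − Δ·S = 202.3725.
(3,1): S=142.8134. Δ = (V_up−V_dn)/(S_up−S_dn) = (49.3252−86.4567)/(157.0948−119.9633) = -1.0000. V = [p*·49.3252 + (1−p*)·86.4567]/1.02 = 59.5591. B = V − Δ·S = 202.3725.
(3,2): S=187.0176. Δ = (V_up−V_dn)/(S_up−S_dn) = (0.7006−49.3252)/(205.7194−157.0948) = -1.0000. V = [p*·0.7006 + (1−p*)·49.3252]/1.02 = 15.3549. B = V − Δ·S = 202.3725.
(3,3): S=244.9040. Δ = (V_up−V_dn)/(S_up−S_dn) = (0.0000−0.7006)/(269.3944−205.7194) = -0.0110. V = [p*·0.0000 + (1−p*)·0.7006]/1.02 = 0.2114. B = V − Δ·S = 2.9061.
(2,0): S=129.8304. Δ = (V_up−V_dn)/(S_up−S_dn) = (59.5591−93.3150)/(142.8134−109.0575) = -1.0000. V = [p*·59.5591 + (1−p*)·93.3150]/1.02 = 68.5741. B = V − Δ·S = 198.4045.
(2,1): S=170.0160. Δ = (V_up−V_dn)/(S_up−S_dn) = (15.3549−59.5591)/(187.0176−142.8134) = -1.0000. V = [p*·15.3549 + (1−p*)·59.5591]/1.02 = 28.3885. B = V − Δ·S = 198.4045.
(2,2): S=222.6400. Δ = (V_up−V_dn)/(S_up−S_dn) = (0.2114−15.3549)/(244.9040−187.0176) = -0.2616. V = [p*·0.2114 + (1−p*)·15.3549]/1.02 = 4.7754. B = V − Δ·S = 63.0200.
(1,0): S=154.5600. Δ = (V_up−V_dn)/(S_up−S_dn) = (28.3885−68.5741)/(170.0160−129.8304) = -1.0000. V = [p*·28.3885 + (1−p*)·68.5741]/1.02 = 39.9542. B = V − Δ·S = 194.5142.
(1,1): S=202.4000. Δ = (V_up−V_dn)/(S_up−S_dn) = (4.7754−28.3885)/(222.6400−170.0160) = -0.4487. V = [p*·4.7754 + (1−p*)·28.3885]/1.02 = 11.8049. B = V − Δ·S = 102.6243.
(0,0): S=184.0000. Δ = (V_up−V_dn)/(S_up−S_dn) = (11.8049−39.9542)/(202.4000−154.5600) = -0.5884. V = [p*·11.8049 + (1−p*)·39.9542]/1.02 = 20.0649. B = V − Δ·S = 128.3315.
Each (Δ,B) replicates both successor values, so the strategy is self-financing and V0 is arbitrage-free.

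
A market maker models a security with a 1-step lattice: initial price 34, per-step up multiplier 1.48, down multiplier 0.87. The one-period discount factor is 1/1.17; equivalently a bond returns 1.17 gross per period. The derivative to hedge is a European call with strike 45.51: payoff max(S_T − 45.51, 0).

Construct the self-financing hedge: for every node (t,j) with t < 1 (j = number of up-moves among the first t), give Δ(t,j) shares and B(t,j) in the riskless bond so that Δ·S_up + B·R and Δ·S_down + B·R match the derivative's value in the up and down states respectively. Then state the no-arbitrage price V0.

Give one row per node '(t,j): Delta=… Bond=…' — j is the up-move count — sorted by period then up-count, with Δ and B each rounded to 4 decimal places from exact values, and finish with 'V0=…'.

(0,0): Delta=0.2319 Bond=-5.8634
V0=2.0219

Under the risk-neutral measure, an up-move has probability p* = (R−d)/(u−d) = 0.4918 and values discount at R = 1.17.
Payoff layer (t=1): V(1,0)=0.0000, V(1,1)=4.8100
Node (0,0) S=34.0000: V=(p*·4.8100+(1−p*)·0.0000)/1.17=2.0219; Δ=(4.8100−0.0000)/(50.3200−29.5800)=0.2319; B=V−Δ·S=-5.8634
The time-0 hedge costs 2.0219, which is the no-arbitrage price.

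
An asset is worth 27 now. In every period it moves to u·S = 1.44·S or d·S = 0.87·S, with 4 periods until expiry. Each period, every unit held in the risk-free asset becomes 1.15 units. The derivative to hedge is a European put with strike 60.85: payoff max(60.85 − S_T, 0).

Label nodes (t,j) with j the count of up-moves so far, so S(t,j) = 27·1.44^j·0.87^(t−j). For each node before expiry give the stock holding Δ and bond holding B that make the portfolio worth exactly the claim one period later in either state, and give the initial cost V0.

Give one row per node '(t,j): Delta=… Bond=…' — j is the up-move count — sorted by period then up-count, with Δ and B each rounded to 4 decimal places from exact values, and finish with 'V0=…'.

The replicating-portfolio and risk-neutral prices coincide; use p* = (1.15−0.87)/(1.44−0.87) = 0.4912 for the latter.
Payoff layer (t=4): V(4,0)=45.3818, V(4,1)=35.2474, V(4,2)=18.4733, V(4,3)=0.0000, V(4,4)=0.0000
  t=3,j=0: stock 17.7796 → up 25.6026 (V=35.2474), down 15.4682 (V=45.3818). Price 35.1335; hedge Δ=-1.0000, bond B=52.9130.
  t=3,j=1: stock 29.4283 → up 42.3767 (V=18.4733), down 25.6026 (V=35.2474). Price 23.4848; hedge Δ=-1.0000, bond B=52.9130.
  t=3,j=2: stock 48.7089 → up 70.1408 (V=0.0000), down 42.3767 (V=18.4733). Price 8.1728; hedge Δ=-0.6654, bond B=40.5821.
  t=3,j=3: stock 80.6216 → up 116.0951 (V=0.0000), down 70.1408 (V=0.0000). Price 0.0000; hedge Δ=0.0000, bond B=0.0000.
  t=2,j=0: stock 20.4363 → up 29.4283 (V=23.4848), down 17.7796 (V=35.1335). Price 25.5750; hedge Δ=-1.0000, bond B=46.0113.
  t=2,j=1: stock 33.8256 → up 48.7089 (V=8.1728), down 29.4283 (V=23.4848). Price 13.8809; hedge Δ=-0.7942, bond B=40.7441.
  t=2,j=2: stock 55.9872 → up 80.6216 (V=0.0000), down 48.7089 (V=8.1728). Price 3.6157; hedge Δ=-0.2561, bond B=17.9539.
  t=1,j=0: stock 23.4900 → up 33.8256 (V=13.8809), down 20.4363 (V=25.5750). Price 17.2440; hedge Δ=-0.8734, bond B=37.7599.
  t=1,j=1: stock 38.8800 → up 55.9872 (V=3.6157), down 33.8256 (V=13.8809). Price 7.6855; hedge Δ=-0.4632, bond B=25.6947.
  t=0,j=0: stock 27.0000 → up 38.8800 (V=7.6855), down 23.4900 (V=17.2440). Price 10.9118; hedge Δ=-0.6211, bond B=27.6810.
Check: Δ(0,0)·S0 + B(0,0) = 10.9118 = V0.

(0,0): Delta=-0.6211 Bond=27.6810
(1,0): Delta=-0.8734 Bond=37.7599
(1,1): Delta=-0.4632 Bond=25.6947
(2,0): Delta=-1.0000 Bond=46.0113
(2,1): Delta=-0.7942 Bond=40.7441
(2,2): Delta=-0.2561 Bond=17.9539
(3,0): Delta=-1.0000 Bond=52.9130
(3,1): Delta=-1.0000 Bond=52.9130
(3,2): Delta=-0.6654 Bond=40.5821
(3,3): Delta=0.0000 Bond=0.0000
V0=10.9118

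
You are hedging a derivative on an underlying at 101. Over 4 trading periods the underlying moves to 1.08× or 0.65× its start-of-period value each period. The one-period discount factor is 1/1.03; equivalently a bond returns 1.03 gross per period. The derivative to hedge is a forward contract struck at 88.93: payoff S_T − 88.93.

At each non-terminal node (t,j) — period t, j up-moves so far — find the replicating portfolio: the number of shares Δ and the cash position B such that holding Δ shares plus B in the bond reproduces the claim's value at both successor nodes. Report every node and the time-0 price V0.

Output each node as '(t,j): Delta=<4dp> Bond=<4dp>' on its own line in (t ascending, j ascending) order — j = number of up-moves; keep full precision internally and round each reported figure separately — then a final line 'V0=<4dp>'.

Under the risk-neutral measure, an up-move has probability p* = (R−d)/(u−d) = 0.8837 and values discount at R = 1.03.
Payoff layer (t=4): V(4,0)=-70.9009, V(4,1)=-58.9739, V(4,2)=-39.1568, V(4,3)=-6.2299, V(4,4)=48.4794
Node (3,0) S=27.7371: V=(p*·-58.9739+(1−p*)·-70.9009)/1.03=-58.6027; Δ=(-58.9739−-70.9009)/(29.9561−18.0291)=1.0000; B=V−Δ·S=-86.3398
Node (3,1) S=46.0863: V=(p*·-39.1568+(1−p*)·-58.9739)/1.03=-40.2535; Δ=(-39.1568−-58.9739)/(49.7732−29.9561)=1.0000; B=V−Δ·S=-86.3398
Node (3,2) S=76.5742: V=(p*·-6.2299+(1−p*)·-39.1568)/1.03=-9.7656; Δ=(-6.2299−-39.1568)/(82.7001−49.7732)=1.0000; B=V−Δ·S=-86.3398
Node (3,3) S=127.2309: V=(p*·48.4794+(1−p*)·-6.2299)/1.03=40.8911; Δ=(48.4794−-6.2299)/(137.4094−82.7001)=1.0000; B=V−Δ·S=-86.3398
Node (2,0) S=42.6725: V=(p*·-40.2535+(1−p*)·-58.6027)/1.03=-41.1526; Δ=(-40.2535−-58.6027)/(46.0863−27.7371)=1.0000; B=V−Δ·S=-83.8251
Node (2,1) S=70.9020: V=(p*·-9.7656+(1−p*)·-40.2535)/1.03=-12.9231; Δ=(-9.7656−-40.2535)/(76.5742−46.0863)=1.0000; B=V−Δ·S=-83.8251
Node (2,2) S=117.8064: V=(p*·40.8911+(1−p*)·-9.7656)/1.03=33.9813; Δ=(40.8911−-9.7656)/(127.2309−76.5742)=1.0000; B=V−Δ·S=-83.8251
Node (1,0) S=65.6500: V=(p*·-12.9231+(1−p*)·-41.1526)/1.03=-15.7335; Δ=(-12.9231−-41.1526)/(70.9020−42.6725)=1.0000; B=V−Δ·S=-81.3835
Node (1,1) S=109.0800: V=(p*·33.9813+(1−p*)·-12.9231)/1.03=27.6965; Δ=(33.9813−-12.9231)/(117.8064−70.9020)=1.0000; B=V−Δ·S=-81.3835
Node (0,0) S=101.0000: V=(p*·27.6965+(1−p*)·-15.7335)/1.03=21.9868; Δ=(27.6965−-15.7335)/(109.0800−65.6500)=1.0000; B=V−Δ·S=-79.0132
Check: Δ(0,0)·S0 + B(0,0) = 21.9868 = V0.

(0,0): Delta=1.0000 Bond=-79.0132
(1,0): Delta=1.0000 Bond=-81.3835
(1,1): Delta=1.0000 Bond=-81.3835
(2,0): Delta=1.0000 Bond=-83.8251
(2,1): Delta=1.0000 Bond=-83.8251
(2,2): Delta=1.0000 Bond=-83.8251
(3,0): Delta=1.0000 Bond=-86.3398
(3,1): Delta=1.0000 Bond=-86.3398
(3,2): Delta=1.0000 Bond=-86.3398
(3,3): Delta=1.0000 Bond=-86.3398
V0=21.9868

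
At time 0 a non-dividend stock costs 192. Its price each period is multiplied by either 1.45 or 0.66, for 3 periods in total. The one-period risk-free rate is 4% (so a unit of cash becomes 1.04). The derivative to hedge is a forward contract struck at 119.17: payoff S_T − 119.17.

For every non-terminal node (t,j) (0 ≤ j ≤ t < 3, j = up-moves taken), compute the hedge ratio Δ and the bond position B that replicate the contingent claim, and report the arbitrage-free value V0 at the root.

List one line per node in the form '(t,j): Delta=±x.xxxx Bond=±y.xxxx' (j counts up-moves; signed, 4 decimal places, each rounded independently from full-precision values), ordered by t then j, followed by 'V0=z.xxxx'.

(0,0): Delta=1.0000 Bond=-105.9417
(1,0): Delta=1.0000 Bond=-110.1794
(1,1): Delta=1.0000 Bond=-110.1794
(2,0): Delta=1.0000 Bond=-114.5865
(2,1): Delta=1.0000 Bond=-114.5865
(2,2): Delta=1.0000 Bond=-114.5865
V0=86.0583

Risk-neutral probability p* = (R−d)/(u−d) = (1.04−0.66)/(1.45−0.66) = 0.4810.
At expiry t=3: V(3,0)=-63.9708, V(3,1)=2.1010, V(3,2)=147.2588, V(3,3)=466.1660
Node (2,0) S=83.6352: V=(p*·2.1010+(1−p*)·-63.9708)/1.04=-30.9513; Δ=(2.1010−-63.9708)/(121.2710−55.1992)=1.0000; B=V−Δ·S=-114.5865
Node (2,1) S=183.7440: V=(p*·147.2588+(1−p*)·2.1010)/1.04=69.1575; Δ=(147.2588−2.1010)/(266.4288−121.2710)=1.0000; B=V−Δ·S=-114.5865
Node (2,2) S=403.6800: V=(p*·466.1660+(1−p*)·147.2588)/1.04=289.0935; Δ=(466.1660−147.2588)/(585.3360−266.4288)=1.0000; B=V−Δ·S=-114.5865
Node (1,0) S=126.7200: V=(p*·69.1575+(1−p*)·-30.9513)/1.04=16.5406; Δ=(69.1575−-30.9513)/(183.7440−83.6352)=1.0000; B=V−Δ·S=-110.1794
Node (1,1) S=278.4000: V=(p*·289.0935+(1−p*)·69.1575)/1.04=168.2206; Δ=(289.0935−69.1575)/(403.6800−183.7440)=1.0000; B=V−Δ·S=-110.1794
Node (0,0) S=192.0000: V=(p*·168.2206+(1−p*)·16.5406)/1.04=86.0583; Δ=(168.2206−16.5406)/(278.4000−126.7200)=1.0000; B=V−Δ·S=-105.9417
Each (Δ,B) replicates both successor values, so the strategy is self-financing and V0 is arbitrage-free.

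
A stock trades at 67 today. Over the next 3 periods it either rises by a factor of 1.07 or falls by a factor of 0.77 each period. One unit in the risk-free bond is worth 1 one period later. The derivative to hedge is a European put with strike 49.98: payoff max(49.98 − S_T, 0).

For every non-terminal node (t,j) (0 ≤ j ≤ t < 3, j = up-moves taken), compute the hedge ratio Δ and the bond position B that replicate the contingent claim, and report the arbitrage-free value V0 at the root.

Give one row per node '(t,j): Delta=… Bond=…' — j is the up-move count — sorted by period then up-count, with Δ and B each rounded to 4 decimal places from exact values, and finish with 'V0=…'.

Under the risk-neutral measure, an up-move has probability p* = (R−d)/(u−d) = 0.7667 and values discount at R = 1.
Payoff layer (t=3): V(3,0)=19.3923, V(3,1)=7.4750, V(3,2)=0.0000, V(3,3)=0.0000
  t=2,j=0: stock 39.7243 → up 42.5050 (V=7.4750), down 30.5877 (V=19.3923). Price 10.2557; hedge Δ=-1.0000, bond B=49.9800.
  t=2,j=1: stock 55.2013 → up 59.0654 (V=0.0000), down 42.5050 (V=7.4750). Price 1.7442; hedge Δ=-0.4514, bond B=26.6608.
  t=2,j=2: stock 76.7083 → up 82.0779 (V=0.0000), down 59.0654 (V=0.0000). Price 0.0000; hedge Δ=0.0000, bond B=0.0000.
  t=1,j=0: stock 51.5900 → up 55.2013 (V=1.7442), down 39.7243 (V=10.2557). Price 3.7302; hedge Δ=-0.5499, bond B=32.1020.
  t=1,j=1: stock 71.6900 → up 76.7083 (V=0.0000), down 55.2013 (V=1.7442). Price 0.4070; hedge Δ=-0.0811, bond B=6.2209.
  t=0,j=0: stock 67.0000 → up 71.6900 (V=0.4070), down 51.5900 (V=3.7302). Price 1.1824; hedge Δ=-0.1653, bond B=12.2598.
Root portfolio cost Δ·67+B reproduces V0=1.1824.

(0,0): Delta=-0.1653 Bond=12.2598
(1,0): Delta=-0.5499 Bond=32.1020
(1,1): Delta=-0.0811 Bond=6.2209
(2,0): Delta=-1.0000 Bond=49.9800
(2,1): Delta=-0.4514 Bond=26.6608
(2,2): Delta=0.0000 Bond=0.0000
V0=1.1824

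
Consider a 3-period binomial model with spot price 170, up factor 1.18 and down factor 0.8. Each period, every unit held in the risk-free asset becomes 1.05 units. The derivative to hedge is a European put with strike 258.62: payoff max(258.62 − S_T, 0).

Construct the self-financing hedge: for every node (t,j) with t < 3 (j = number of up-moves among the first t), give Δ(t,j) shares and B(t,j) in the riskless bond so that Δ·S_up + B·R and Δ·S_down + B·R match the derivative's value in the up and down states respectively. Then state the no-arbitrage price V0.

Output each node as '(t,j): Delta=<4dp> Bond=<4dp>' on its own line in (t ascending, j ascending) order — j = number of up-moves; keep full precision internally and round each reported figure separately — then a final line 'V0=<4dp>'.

(0,0): Delta=-0.8742 Bond=207.1155
(1,0): Delta=-1.0000 Bond=234.5760
(1,1): Delta=-0.8299 Bond=208.5768
(2,0): Delta=-1.0000 Bond=246.3048
(2,1): Delta=-1.0000 Bond=246.3048
(2,2): Delta=-0.7699 Bond=204.8101
V0=58.4964

Since d<R<u, set p* = (R−d)/(u−d) = 0.6579; price each node as the discounted p*-expectation of its children.
Terminal payoffs: V(3,0)=171.5800, V(3,1)=130.2360, V(3,2)=69.2536, V(3,3)=0.0000
  t=2,j=0: stock 108.8000 → up 128.3840 (V=130.2360), down 87.0400 (V=171.5800). Price 137.5048; hedge Δ=-1.0000, bond B=246.3048.
  t=2,j=1: stock 160.4800 → up 189.3664 (V=69.2536), down 128.3840 (V=130.2360). Price 85.8248; hedge Δ=-1.0000, bond B=246.3048.
  t=2,j=2: stock 236.7080 → up 279.3154 (V=0.0000), down 189.3664 (V=69.2536). Price 22.5638; hedge Δ=-0.7699, bond B=204.8101.
  t=1,j=0: stock 136.0000 → up 160.4800 (V=85.8248), down 108.8000 (V=137.5048). Price 98.5760; hedge Δ=-1.0000, bond B=234.5760.
  t=1,j=1: stock 200.6000 → up 236.7080 (V=22.5638), down 160.4800 (V=85.8248). Price 42.1007; hedge Δ=-0.8299, bond B=208.5768.
  t=0,j=0: stock 170.0000 → up 200.6000 (V=42.1007), down 136.0000 (V=98.5760). Price 58.4964; hedge Δ=-0.8742, bond B=207.1155.
Each (Δ,B) replicates both successor values, so the strategy is self-financing and V0 is arbitrage-free.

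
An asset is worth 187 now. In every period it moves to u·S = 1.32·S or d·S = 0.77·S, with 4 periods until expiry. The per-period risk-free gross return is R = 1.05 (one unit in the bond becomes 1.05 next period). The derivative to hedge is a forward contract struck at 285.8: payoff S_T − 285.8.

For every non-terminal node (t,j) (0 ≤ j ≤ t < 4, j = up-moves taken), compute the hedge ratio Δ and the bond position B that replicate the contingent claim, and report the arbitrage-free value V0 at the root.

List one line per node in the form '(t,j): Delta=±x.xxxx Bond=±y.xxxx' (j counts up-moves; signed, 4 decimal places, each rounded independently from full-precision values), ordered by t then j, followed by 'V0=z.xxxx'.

(0,0): Delta=1.0000 Bond=-235.1284
(1,0): Delta=1.0000 Bond=-246.8848
(1,1): Delta=1.0000 Bond=-246.8848
(2,0): Delta=1.0000 Bond=-259.2290
(2,1): Delta=1.0000 Bond=-259.2290
(2,2): Delta=1.0000 Bond=-259.2290
(3,0): Delta=1.0000 Bond=-272.1905
(3,1): Delta=1.0000 Bond=-272.1905
(3,2): Delta=1.0000 Bond=-272.1905
(3,3): Delta=1.0000 Bond=-272.1905
V0=-48.1284

Under the risk-neutral measure, an up-move has probability p* = (R−d)/(u−d) = 0.5091 and values discount at R = 1.05.
Terminal payoffs: V(4,0)=-220.0638, V(4,1)=-173.1094, V(4,2)=-92.6161, V(4,3)=45.3724, V(4,4)=281.9241
  t=3,j=0: stock 85.3717 → up 112.6906 (V=-173.1094), down 65.7362 (V=-220.0638). Price -186.8188; hedge Δ=1.0000, bond B=-272.1905.
  t=3,j=1: stock 146.3514 → up 193.1839 (V=-92.6161), down 112.6906 (V=-173.1094). Price -125.8390; hedge Δ=1.0000, bond B=-272.1905.
  t=3,j=2: stock 250.8882 → up 331.1724 (V=45.3724), down 193.1839 (V=-92.6161). Price -21.3023; hedge Δ=1.0000, bond B=-272.1905.
  t=3,j=3: stock 430.0940 → up 567.7241 (V=281.9241), down 331.1724 (V=45.3724). Price 157.9035; hedge Δ=1.0000, bond B=-272.1905.
  t=2,j=0: stock 110.8723 → up 146.3514 (V=-125.8390), down 85.3717 (V=-186.8188). Price -148.3567; hedge Δ=1.0000, bond B=-259.2290.
  t=2,j=1: stock 190.0668 → up 250.8882 (V=-21.3023), down 146.3514 (V=-125.8390). Price -69.1622; hedge Δ=1.0000, bond B=-259.2290.
  t=2,j=2: stock 325.8288 → up 430.0940 (V=157.9035), down 250.8882 (V=-21.3023). Price 66.5998; hedge Δ=1.0000, bond B=-259.2290.
  t=1,j=0: stock 143.9900 → up 190.0668 (V=-69.1622), down 110.8723 (V=-148.3567). Price -102.8948; hedge Δ=1.0000, bond B=-246.8848.
  t=1,j=1: stock 246.8400 → up 325.8288 (V=66.5998), down 190.0668 (V=-69.1622). Price -0.0448; hedge Δ=1.0000, bond B=-246.8848.
  t=0,j=0: stock 187.0000 → up 246.8400 (V=-0.0448), down 143.9900 (V=-102.8948). Price -48.1284; hedge Δ=1.0000, bond B=-235.1284.
Root portfolio cost Δ·187+B reproduces V0=-48.1284.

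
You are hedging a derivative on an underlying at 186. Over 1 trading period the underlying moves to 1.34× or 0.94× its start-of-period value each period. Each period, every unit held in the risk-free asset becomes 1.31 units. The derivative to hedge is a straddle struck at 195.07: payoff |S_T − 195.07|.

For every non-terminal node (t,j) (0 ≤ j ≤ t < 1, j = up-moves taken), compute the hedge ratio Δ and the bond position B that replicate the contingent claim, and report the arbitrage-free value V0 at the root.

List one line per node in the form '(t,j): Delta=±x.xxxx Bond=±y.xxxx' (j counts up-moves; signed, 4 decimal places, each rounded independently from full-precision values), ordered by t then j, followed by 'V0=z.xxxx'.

(0,0): Delta=0.4562 Bond=-45.4420
V0=39.4080

Risk-neutral probability p* = (R−d)/(u−d) = (1.31−0.94)/(1.34−0.94) = 0.9250.
Payoff layer (t=1): V(1,0)=20.2300, V(1,1)=54.1700
Node (0,0) S=186.0000: V=(p*·54.1700+(1−p*)·20.2300)/1.31=39.4080; Δ=(54.1700−20.2300)/(249.2400−174.8400)=0.4562; B=V−Δ·S=-45.4420
Root portfolio cost Δ·186+B reproduces V0=39.4080.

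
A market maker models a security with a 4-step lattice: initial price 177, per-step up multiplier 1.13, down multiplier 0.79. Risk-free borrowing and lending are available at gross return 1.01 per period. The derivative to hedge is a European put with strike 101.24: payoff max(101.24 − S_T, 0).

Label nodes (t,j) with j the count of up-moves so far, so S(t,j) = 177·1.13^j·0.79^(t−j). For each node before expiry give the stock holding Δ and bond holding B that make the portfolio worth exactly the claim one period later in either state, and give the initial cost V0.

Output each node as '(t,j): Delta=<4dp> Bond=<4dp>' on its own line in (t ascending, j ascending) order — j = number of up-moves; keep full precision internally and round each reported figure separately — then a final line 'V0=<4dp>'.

(0,0): Delta=-0.0313 Bond=6.3064
(1,0): Delta=-0.1010 Bond=16.1113
(1,1): Delta=-0.0047 Bond=1.0557
(2,0): Delta=-0.3209 Bond=40.5664
(2,1): Delta=-0.0171 Bond=3.0211
(2,2): Delta=0.0000 Bond=0.0000
(3,0): Delta=-1.0000 Bond=100.2376
(3,1): Delta=-0.0619 Bond=8.6454
(3,2): Delta=0.0000 Bond=0.0000
(3,3): Delta=0.0000 Bond=0.0000
V0=0.7689

Risk-neutral probability p* = (R−d)/(u−d) = (1.01−0.79)/(1.13−0.79) = 0.6471.
Payoff layer (t=4): V(4,0)=32.2984, V(4,1)=2.6273, V(4,2)=0.0000, V(4,3)=0.0000, V(4,4)=0.0000
  t=3,j=0: stock 87.2679 → up 98.6127 (V=2.6273), down 68.9416 (V=32.2984). Price 12.9697; hedge Δ=-1.0000, bond B=100.2376.
  t=3,j=1: stock 124.8262 → up 141.0537 (V=0.0000), down 98.6127 (V=2.6273). Price 0.9181; hedge Δ=-0.0619, bond B=8.6454.
  t=3,j=2: stock 178.5489 → up 201.7603 (V=0.0000), down 141.0537 (V=0.0000). Price 0.0000; hedge Δ=0.0000, bond B=0.0000.
  t=3,j=3: stock 255.3928 → up 288.5938 (V=0.0000), down 201.7603 (V=0.0000). Price 0.0000; hedge Δ=0.0000, bond B=0.0000.
  t=2,j=0: stock 110.4657 → up 124.8262 (V=0.9181), down 87.2679 (V=12.9697). Price 5.1204; hedge Δ=-0.3209, bond B=40.5664.
  t=2,j=1: stock 158.0079 → up 178.5489 (V=0.0000), down 124.8262 (V=0.9181). Price 0.3208; hedge Δ=-0.0171, bond B=3.0211.
  t=2,j=2: stock 226.0113 → up 255.3928 (V=0.0000), down 178.5489 (V=0.0000). Price 0.0000; hedge Δ=0.0000, bond B=0.0000.
  t=1,j=0: stock 139.8300 → up 158.0079 (V=0.3208), down 110.4657 (V=5.1204). Price 1.9948; hedge Δ=-0.1010, bond B=16.1113.
  t=1,j=1: stock 200.0100 → up 226.0113 (V=0.0000), down 158.0079 (V=0.3208). Price 0.1121; hedge Δ=-0.0047, bond B=1.0557.
  t=0,j=0: stock 177.0000 → up 200.0100 (V=0.1121), down 139.8300 (V=1.9948). Price 0.7689; hedge Δ=-0.0313, bond B=6.3064.
The time-0 hedge costs 0.7689, which is the no-arbitrage price.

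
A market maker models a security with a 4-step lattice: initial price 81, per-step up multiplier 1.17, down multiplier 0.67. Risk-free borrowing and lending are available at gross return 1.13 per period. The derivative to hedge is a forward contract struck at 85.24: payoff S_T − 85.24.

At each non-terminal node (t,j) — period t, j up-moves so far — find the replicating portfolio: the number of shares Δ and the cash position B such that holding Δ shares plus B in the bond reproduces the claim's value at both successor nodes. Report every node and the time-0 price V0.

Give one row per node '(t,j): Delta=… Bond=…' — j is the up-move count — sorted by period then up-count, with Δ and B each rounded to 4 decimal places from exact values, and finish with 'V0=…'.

Since d<R<u, set p* = (R−d)/(u−d) = 0.9200; price each node as the discounted p*-expectation of its children.
Terminal values V(4,·): V(4,0)=-68.9176, V(4,1)=-56.7367, V(4,2)=-35.4656, V(4,3)=1.6795, V(4,4)=66.5449
Node (3,0) S=24.3618: V=(p*·-56.7367+(1−p*)·-68.9176)/1.13=-51.0718; Δ=(-56.7367−-68.9176)/(28.5033−16.3224)=1.0000; B=V−Δ·S=-75.4336
Node (3,1) S=42.5423: V=(p*·-35.4656+(1−p*)·-56.7367)/1.13=-32.8914; Δ=(-35.4656−-56.7367)/(49.7744−28.5033)=1.0000; B=V−Δ·S=-75.4336
Node (3,2) S=74.2902: V=(p*·1.6795+(1−p*)·-35.4656)/1.13=-1.1434; Δ=(1.6795−-35.4656)/(86.9195−49.7744)=1.0000; B=V−Δ·S=-75.4336
Node (3,3) S=129.7307: V=(p*·66.5449+(1−p*)·1.6795)/1.13=54.2970; Δ=(66.5449−1.6795)/(151.7849−86.9195)=1.0000; B=V−Δ·S=-75.4336
Node (2,0) S=36.3609: V=(p*·-32.8914+(1−p*)·-51.0718)/1.13=-30.3945; Δ=(-32.8914−-51.0718)/(42.5423−24.3618)=1.0000; B=V−Δ·S=-66.7554
Node (2,1) S=63.4959: V=(p*·-1.1434+(1−p*)·-32.8914)/1.13=-3.2595; Δ=(-1.1434−-32.8914)/(74.2902−42.5423)=1.0000; B=V−Δ·S=-66.7554
Node (2,2) S=110.8809: V=(p*·54.2970+(1−p*)·-1.1434)/1.13=44.1255; Δ=(54.2970−-1.1434)/(129.7307−74.2902)=1.0000; B=V−Δ·S=-66.7554
Node (1,0) S=54.2700: V=(p*·-3.2595+(1−p*)·-30.3945)/1.13=-4.8056; Δ=(-3.2595−-30.3945)/(63.4959−36.3609)=1.0000; B=V−Δ·S=-59.0756
Node (1,1) S=94.7700: V=(p*·44.1255+(1−p*)·-3.2595)/1.13=35.6944; Δ=(44.1255−-3.2595)/(110.8809−63.4959)=1.0000; B=V−Δ·S=-59.0756
Node (0,0) S=81.0000: V=(p*·35.6944+(1−p*)·-4.8056)/1.13=28.7207; Δ=(35.6944−-4.8056)/(94.7700−54.2700)=1.0000; B=V−Δ·S=-52.2793
Root portfolio cost Δ·81+B reproduces V0=28.7207.

(0,0): Delta=1.0000 Bond=-52.2793
(1,0): Delta=1.0000 Bond=-59.0756
(1,1): Delta=1.0000 Bond=-59.0756
(2,0): Delta=1.0000 Bond=-66.7554
(2,1): Delta=1.0000 Bond=-66.7554
(2,2): Delta=1.0000 Bond=-66.7554
(3,0): Delta=1.0000 Bond=-75.4336
(3,1): Delta=1.0000 Bond=-75.4336
(3,2): Delta=1.0000 Bond=-75.4336
(3,3): Delta=1.0000 Bond=-75.4336
V0=28.7207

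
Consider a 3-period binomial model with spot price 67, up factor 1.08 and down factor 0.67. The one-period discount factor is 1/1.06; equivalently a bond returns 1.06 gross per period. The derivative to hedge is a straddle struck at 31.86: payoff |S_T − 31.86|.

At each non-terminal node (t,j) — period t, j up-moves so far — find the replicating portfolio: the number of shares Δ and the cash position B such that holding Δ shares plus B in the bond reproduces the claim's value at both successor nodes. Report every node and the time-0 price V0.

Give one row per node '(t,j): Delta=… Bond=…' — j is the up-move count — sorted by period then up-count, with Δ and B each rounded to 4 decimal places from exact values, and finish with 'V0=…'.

Under the risk-neutral measure, an up-move has probability p* = (R−d)/(u−d) = 0.9512 and values discount at R = 1.06.
At expiry t=3: V(3,0)=11.7089, V(3,1)=0.6224, V(3,2)=20.4997, V(3,3)=52.5407
  t=2,j=0: stock 30.0763 → up 32.4824 (V=0.6224), down 20.1511 (V=11.7089). Price 1.0974; hedge Δ=-0.8991, bond B=28.1375.
  t=2,j=1: stock 48.4812 → up 52.3597 (V=20.4997), down 32.4824 (V=0.6224). Price 18.4246; hedge Δ=1.0000, bond B=-30.0566.
  t=2,j=2: stock 78.1488 → up 84.4007 (V=52.5407), down 52.3597 (V=20.4997). Price 48.0922; hedge Δ=1.0000, bond B=-30.0566.
  t=1,j=0: stock 44.8900 → up 48.4812 (V=18.4246), down 30.0763 (V=1.0974). Price 16.5843; hedge Δ=0.9414, bond B=-25.6772.
  t=1,j=1: stock 72.3600 → up 78.1488 (V=48.0922), down 48.4812 (V=18.4246). Price 44.0047; hedge Δ=1.0000, bond B=-28.3553.
  t=0,j=0: stock 67.0000 → up 72.3600 (V=44.0047), down 44.8900 (V=16.5843). Price 40.2520; hedge Δ=0.9982, bond B=-26.6270.
Check: Δ(0,0)·S0 + B(0,0) = 40.2520 = V0.

(0,0): Delta=0.9982 Bond=-26.6270
(1,0): Delta=0.9414 Bond=-25.6772
(1,1): Delta=1.0000 Bond=-28.3553
(2,0): Delta=-0.8991 Bond=28.1375
(2,1): Delta=1.0000 Bond=-30.0566
(2,2): Delta=1.0000 Bond=-30.0566
V0=40.2520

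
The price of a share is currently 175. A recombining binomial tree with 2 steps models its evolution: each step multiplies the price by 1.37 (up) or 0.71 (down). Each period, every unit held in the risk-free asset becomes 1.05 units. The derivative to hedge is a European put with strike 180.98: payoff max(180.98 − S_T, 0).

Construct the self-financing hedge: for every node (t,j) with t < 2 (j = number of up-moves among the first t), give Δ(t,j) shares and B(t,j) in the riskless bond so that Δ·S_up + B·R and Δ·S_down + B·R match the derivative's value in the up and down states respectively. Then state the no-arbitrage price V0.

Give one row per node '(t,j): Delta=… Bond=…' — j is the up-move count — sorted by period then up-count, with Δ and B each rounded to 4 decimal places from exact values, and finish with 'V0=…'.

No-arbitrage ⇒ martingale measure with p* = (R−d)/(u−d) = 0.5152.
Terminal payoffs: V(2,0)=92.7625, V(2,1)=10.7575, V(2,2)=0.0000
Node (1,0) S=124.2500: V=(p*·10.7575+(1−p*)·92.7625)/1.05=48.1119; Δ=(10.7575−92.7625)/(170.2225−88.2175)=-1.0000; B=V−Δ·S=172.3619
Node (1,1) S=239.7500: V=(p*·0.0000+(1−p*)·10.7575)/1.05=4.9674; Δ=(0.0000−10.7575)/(328.4575−170.2225)=-0.0680; B=V−Δ·S=21.2666
Node (0,0) S=175.0000: V=(p*·4.9674+(1−p*)·48.1119)/1.05=24.6533; Δ=(4.9674−48.1119)/(239.7500−124.2500)=-0.3735; B=V−Δ·S=90.0238
Check: Δ(0,0)·S0 + B(0,0) = 24.6533 = V0.

(0,0): Delta=-0.3735 Bond=90.0238
(1,0): Delta=-1.0000 Bond=172.3619
(1,1): Delta=-0.0680 Bond=21.2666
V0=24.6533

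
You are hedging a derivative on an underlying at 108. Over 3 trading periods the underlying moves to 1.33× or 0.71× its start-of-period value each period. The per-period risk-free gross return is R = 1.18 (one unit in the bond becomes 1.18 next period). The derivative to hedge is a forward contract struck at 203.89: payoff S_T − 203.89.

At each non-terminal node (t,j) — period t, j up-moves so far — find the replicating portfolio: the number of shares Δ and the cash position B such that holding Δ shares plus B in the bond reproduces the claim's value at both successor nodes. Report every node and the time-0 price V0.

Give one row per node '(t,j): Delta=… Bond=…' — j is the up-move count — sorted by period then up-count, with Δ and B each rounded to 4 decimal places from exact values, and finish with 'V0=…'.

(0,0): Delta=1.0000 Bond=-124.0937
(1,0): Delta=1.0000 Bond=-146.4306
(1,1): Delta=1.0000 Bond=-146.4306
(2,0): Delta=1.0000 Bond=-172.7881
(2,1): Delta=1.0000 Bond=-172.7881
(2,2): Delta=1.0000 Bond=-172.7881
V0=-16.0937

No-arbitrage ⇒ martingale measure with p* = (R−d)/(u−d) = 0.7581.
At expiry t=3: V(3,0)=-165.2356, V(3,1)=-131.4811, V(3,2)=-68.2507, V(3,3)=50.1948
  t=2,j=0: stock 54.4428 → up 72.4089 (V=-131.4811), down 38.6544 (V=-165.2356). Price -118.3453; hedge Δ=1.0000, bond B=-172.7881.
  t=2,j=1: stock 101.9844 → up 135.6393 (V=-68.2507), down 72.4089 (V=-131.4811). Price -70.8037; hedge Δ=1.0000, bond B=-172.7881.
  t=2,j=2: stock 191.0412 → up 254.0848 (V=50.1948), down 135.6393 (V=-68.2507). Price 18.2531; hedge Δ=1.0000, bond B=-172.7881.
  t=1,j=0: stock 76.6800 → up 101.9844 (V=-70.8037), down 54.4428 (V=-118.3453). Price -69.7506; hedge Δ=1.0000, bond B=-146.4306.
  t=1,j=1: stock 143.6400 → up 191.0412 (V=18.2531), down 101.9844 (V=-70.8037). Price -2.7906; hedge Δ=1.0000, bond B=-146.4306.
  t=0,j=0: stock 108.0000 → up 143.6400 (V=-2.7906), down 76.6800 (V=-69.7506). Price -16.0937; hedge Δ=1.0000, bond B=-124.0937.
Each (Δ,B) replicates both successor values, so the strategy is self-financing and V0 is arbitrage-free.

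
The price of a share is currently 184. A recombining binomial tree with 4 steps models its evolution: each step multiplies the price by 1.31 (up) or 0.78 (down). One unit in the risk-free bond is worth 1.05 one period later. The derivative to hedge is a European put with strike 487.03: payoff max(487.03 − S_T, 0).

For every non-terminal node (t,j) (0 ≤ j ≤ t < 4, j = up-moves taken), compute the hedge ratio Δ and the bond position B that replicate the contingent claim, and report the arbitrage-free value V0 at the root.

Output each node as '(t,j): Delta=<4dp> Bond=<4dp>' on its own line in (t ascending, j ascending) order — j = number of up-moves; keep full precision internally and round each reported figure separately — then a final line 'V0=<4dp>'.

(0,0): Delta=-0.9358 Bond=391.9007
(1,0): Delta=-1.0000 Bond=420.7148
(1,1): Delta=-0.8989 Bond=402.6180
(2,0): Delta=-1.0000 Bond=441.7506
(2,1): Delta=-1.0000 Bond=441.7506
(2,2): Delta=-0.8410 Bond=404.4510
(3,0): Delta=-1.0000 Bond=463.8381
(3,1): Delta=-1.0000 Bond=463.8381
(3,2): Delta=-1.0000 Bond=463.8381
(3,3): Delta=-0.7498 Bond=386.9596
V0=219.7201

Since d<R<u, set p* = (R−d)/(u−d) = 0.5094; price each node as the discounted p*-expectation of its children.
At expiry t=4: V(4,0)=418.9223, V(4,1)=372.6440, V(4,2)=294.9202, V(4,3)=164.3840, V(4,4)=0.0000
Node (3,0) S=87.3176: V=(p*·372.6440+(1−p*)·418.9223)/1.05=376.5205; Δ=(372.6440−418.9223)/(114.3860−68.1077)=-1.0000; B=V−Δ·S=463.8381
Node (3,1) S=146.6487: V=(p*·294.9202+(1−p*)·372.6440)/1.05=317.1894; Δ=(294.9202−372.6440)/(192.1098−114.3860)=-1.0000; B=V−Δ·S=463.8381
Node (3,2) S=246.2947: V=(p*·164.3840+(1−p*)·294.9202)/1.05=217.5434; Δ=(164.3840−294.9202)/(322.6460−192.1098)=-1.0000; B=V−Δ·S=463.8381
Node (3,3) S=413.6487: V=(p*·0.0000+(1−p*)·164.3840)/1.05=76.8011; Δ=(0.0000−164.3840)/(541.8799−322.6460)=-0.7498; B=V−Δ·S=386.9596
Node (2,0) S=111.9456: V=(p*·317.1894+(1−p*)·376.5205)/1.05=329.8050; Δ=(317.1894−376.5205)/(146.6487−87.3176)=-1.0000; B=V−Δ·S=441.7506
Node (2,1) S=188.0112: V=(p*·217.5434+(1−p*)·317.1894)/1.05=253.7394; Δ=(217.5434−317.1894)/(246.2947−146.6487)=-1.0000; B=V−Δ·S=441.7506
Node (2,2) S=315.7624: V=(p*·76.8011+(1−p*)·217.5434)/1.05=138.8995; Δ=(76.8011−217.5434)/(413.6487−246.2947)=-0.8410; B=V−Δ·S=404.4510
Node (1,0) S=143.5200: V=(p*·253.7394+(1−p*)·329.8050)/1.05=277.1948; Δ=(253.7394−329.8050)/(188.0112−111.9456)=-1.0000; B=V−Δ·S=420.7148
Node (1,1) S=241.0400: V=(p*·138.8995+(1−p*)·253.7394)/1.05=185.9391; Δ=(138.8995−253.7394)/(315.7624−188.0112)=-0.8989; B=V−Δ·S=402.6180
Node (0,0) S=184.0000: V=(p*·185.9391+(1−p*)·277.1948)/1.05=219.7201; Δ=(185.9391−277.1948)/(241.0400−143.5200)=-0.9358; B=V−Δ·S=391.9007
The time-0 hedge costs 219.7201, which is the no-arbitrage price.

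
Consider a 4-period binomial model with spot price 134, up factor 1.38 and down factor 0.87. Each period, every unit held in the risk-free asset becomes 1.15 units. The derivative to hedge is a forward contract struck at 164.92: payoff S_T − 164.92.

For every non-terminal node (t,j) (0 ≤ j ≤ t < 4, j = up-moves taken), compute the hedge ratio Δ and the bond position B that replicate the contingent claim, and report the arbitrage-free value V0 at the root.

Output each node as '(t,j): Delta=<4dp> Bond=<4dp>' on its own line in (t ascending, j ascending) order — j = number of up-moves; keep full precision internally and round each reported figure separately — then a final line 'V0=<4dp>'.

(0,0): Delta=1.0000 Bond=-94.2935
(1,0): Delta=1.0000 Bond=-108.4376
(1,1): Delta=1.0000 Bond=-108.4376
(2,0): Delta=1.0000 Bond=-124.7032
(2,1): Delta=1.0000 Bond=-124.7032
(2,2): Delta=1.0000 Bond=-124.7032
(3,0): Delta=1.0000 Bond=-143.4087
(3,1): Delta=1.0000 Bond=-143.4087
(3,2): Delta=1.0000 Bond=-143.4087
(3,3): Delta=1.0000 Bond=-143.4087
V0=39.7065

The replicating-portfolio and risk-neutral prices coincide; use p* = (1.15−0.87)/(1.38−0.87) = 0.5490 for the latter.
At expiry t=4: V(4,0)=-88.1517, V(4,1)=-43.1496, V(4,2)=28.2330, V(4,3)=141.4606, V(4,4)=321.0631
(3,0): S=88.2394. Δ = (V_up−V_dn)/(S_up−S_dn) = (-43.1496−-88.1517)/(121.7704−76.7683) = 1.0000. V = [p*·-43.1496 + (1−p*)·-88.1517]/1.15 = -55.1693. B = V − Δ·S = -143.4087.
(3,1): S=139.9659. Δ = (V_up−V_dn)/(S_up−S_dn) = (28.2330−-43.1496)/(193.1530−121.7704) = 1.0000. V = [p*·28.2330 + (1−p*)·-43.1496]/1.15 = -3.4427. B = V − Δ·S = -143.4087.
(3,2): S=222.0150. Δ = (V_up−V_dn)/(S_up−S_dn) = (141.4606−28.2330)/(306.3806−193.1530) = 1.0000. V = [p*·141.4606 + (1−p*)·28.2330]/1.15 = 78.6063. B = V − Δ·S = -143.4087.
(3,3): S=352.1616. Δ = (V_up−V_dn)/(S_up−S_dn) = (321.0631−141.4606)/(485.9831−306.3806) = 1.0000. V = [p*·321.0631 + (1−p*)·141.4606]/1.15 = 208.7530. B = V − Δ·S = -143.4087.
(2,0): S=101.4246. Δ = (V_up−V_dn)/(S_up−S_dn) = (-3.4427−-55.1693)/(139.9659−88.2394) = 1.0000. V = [p*·-3.4427 + (1−p*)·-55.1693]/1.15 = -23.2786. B = V − Δ·S = -124.7032.
(2,1): S=160.8804. Δ = (V_up−V_dn)/(S_up−S_dn) = (78.6063−-3.4427)/(222.0150−139.9659) = 1.0000. V = [p*·78.6063 + (1−p*)·-3.4427]/1.15 = 36.1772. B = V − Δ·S = -124.7032.
(2,2): S=255.1896. Δ = (V_up−V_dn)/(S_up−S_dn) = (208.7530−78.6063)/(352.1616−222.0150) = 1.0000. V = [p*·208.7530 + (1−p*)·78.6063]/1.15 = 130.4864. B = V − Δ·S = -124.7032.
(1,0): S=116.5800. Δ = (V_up−V_dn)/(S_up−S_dn) = (36.1772−-23.2786)/(160.8804−101.4246) = 1.0000. V = [p*·36.1772 + (1−p*)·-23.2786]/1.15 = 8.1424. B = V − Δ·S = -108.4376.
(1,1): S=184.9200. Δ = (V_up−V_dn)/(S_up−S_dn) = (130.4864−36.1772)/(255.1896−160.8804) = 1.0000. V = [p*·130.4864 + (1−p*)·36.1772]/1.15 = 76.4824. B = V − Δ·S = -108.4376.
(0,0): S=134.0000. Δ = (V_up−V_dn)/(S_up−S_dn) = (76.4824−8.1424)/(184.9200−116.5800) = 1.0000. V = [p*·76.4824 + (1−p*)·8.1424]/1.15 = 39.7065. B = V − Δ·S = -94.2935.
Each (Δ,B) replicates both successor values, so the strategy is self-financing and V0 is arbitrage-free.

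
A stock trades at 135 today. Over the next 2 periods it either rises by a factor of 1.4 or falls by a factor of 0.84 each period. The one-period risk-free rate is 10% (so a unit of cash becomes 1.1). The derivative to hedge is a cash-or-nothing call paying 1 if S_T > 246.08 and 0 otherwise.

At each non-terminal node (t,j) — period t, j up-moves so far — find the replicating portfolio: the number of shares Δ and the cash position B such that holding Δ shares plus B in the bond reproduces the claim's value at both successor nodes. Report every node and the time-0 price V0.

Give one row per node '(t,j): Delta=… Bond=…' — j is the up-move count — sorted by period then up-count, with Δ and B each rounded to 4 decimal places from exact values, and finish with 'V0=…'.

Since d<R<u, set p* = (R−d)/(u−d) = 0.4643; price each node as the discounted p*-expectation of its children.
Terminal payoffs: V(2,0)=0.0000, V(2,1)=0.0000, V(2,2)=1.0000
Node (1,0) S=113.4000: V=(p*·0.0000+(1−p*)·0.0000)/1.1=0.0000; Δ=(0.0000−0.0000)/(158.7600−95.2560)=0.0000; B=V−Δ·S=0.0000
Node (1,1) S=189.0000: V=(p*·1.0000+(1−p*)·0.0000)/1.1=0.4221; Δ=(1.0000−0.0000)/(264.6000−158.7600)=0.0094; B=V−Δ·S=-1.3636
Node (0,0) S=135.0000: V=(p*·0.4221+(1−p*)·0.0000)/1.1=0.1781; Δ=(0.4221−0.0000)/(189.0000−113.4000)=0.0056; B=V−Δ·S=-0.5756
Root portfolio cost Δ·135+B reproduces V0=0.1781.

(0,0): Delta=0.0056 Bond=-0.5756
(1,0): Delta=0.0000 Bond=0.0000
(1,1): Delta=0.0094 Bond=-1.3636
V0=0.1781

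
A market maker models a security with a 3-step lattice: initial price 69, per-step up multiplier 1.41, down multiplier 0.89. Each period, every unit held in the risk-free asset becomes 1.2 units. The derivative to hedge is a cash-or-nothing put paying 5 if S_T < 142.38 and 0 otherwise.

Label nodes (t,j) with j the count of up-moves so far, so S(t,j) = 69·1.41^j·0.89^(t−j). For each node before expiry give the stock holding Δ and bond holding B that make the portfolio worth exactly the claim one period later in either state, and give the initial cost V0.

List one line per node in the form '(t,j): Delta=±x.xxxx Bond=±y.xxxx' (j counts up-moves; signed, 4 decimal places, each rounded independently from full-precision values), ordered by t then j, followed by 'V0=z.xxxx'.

Under the risk-neutral measure, an up-move has probability p* = (R−d)/(u−d) = 0.5962 and values discount at R = 1.2.
Terminal payoffs: V(3,0)=5.0000, V(3,1)=5.0000, V(3,2)=5.0000, V(3,3)=0.0000
  t=2,j=0: stock 54.6549 → up 77.0634 (V=5.0000), down 48.6429 (V=5.0000). Price 4.1667; hedge Δ=0.0000, bond B=4.1667.
  t=2,j=1: stock 86.5881 → up 122.0892 (V=5.0000), down 77.0634 (V=5.0000). Price 4.1667; hedge Δ=0.0000, bond B=4.1667.
  t=2,j=2: stock 137.1789 → up 193.4222 (V=0.0000), down 122.0892 (V=5.0000). Price 1.6827; hedge Δ=-0.0701, bond B=11.2981.
  t=1,j=0: stock 61.4100 → up 86.5881 (V=4.1667), down 54.6549 (V=4.1667). Price 3.4722; hedge Δ=0.0000, bond B=3.4722.
  t=1,j=1: stock 97.2900 → up 137.1789 (V=1.6827), down 86.5881 (V=4.1667). Price 2.2382; hedge Δ=-0.0491, bond B=7.0151.
  t=0,j=0: stock 69.0000 → up 97.2900 (V=2.2382), down 61.4100 (V=3.4722). Price 2.2805; hedge Δ=-0.0344, bond B=4.6536.
The time-0 hedge costs 2.2805, which is the no-arbitrage price.

(0,0): Delta=-0.0344 Bond=4.6536
(1,0): Delta=0.0000 Bond=3.4722
(1,1): Delta=-0.0491 Bond=7.0151
(2,0): Delta=0.0000 Bond=4.1667
(2,1): Delta=0.0000 Bond=4.1667
(2,2): Delta=-0.0701 Bond=11.2981
V0=2.2805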